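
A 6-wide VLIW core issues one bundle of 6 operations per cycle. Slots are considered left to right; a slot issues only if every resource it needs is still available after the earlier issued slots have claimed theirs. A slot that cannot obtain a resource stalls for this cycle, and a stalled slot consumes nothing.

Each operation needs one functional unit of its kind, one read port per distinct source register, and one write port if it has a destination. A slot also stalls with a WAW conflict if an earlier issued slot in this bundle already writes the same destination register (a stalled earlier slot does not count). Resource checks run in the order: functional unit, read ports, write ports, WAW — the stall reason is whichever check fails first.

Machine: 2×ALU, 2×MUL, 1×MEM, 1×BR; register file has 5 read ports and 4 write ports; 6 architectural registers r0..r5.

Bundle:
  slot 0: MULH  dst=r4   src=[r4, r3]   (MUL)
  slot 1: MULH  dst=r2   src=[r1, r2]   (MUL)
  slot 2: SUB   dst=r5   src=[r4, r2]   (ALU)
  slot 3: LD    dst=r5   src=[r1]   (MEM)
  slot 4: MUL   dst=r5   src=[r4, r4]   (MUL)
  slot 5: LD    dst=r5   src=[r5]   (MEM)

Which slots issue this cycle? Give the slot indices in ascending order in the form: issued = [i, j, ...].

#0 MUL src=r4,r3 dispatched  <A:2 Mu:1 Ld:1 B:1 rd:3 wr:3>
#1 MUL src=r1,r2 dispatched  <A:2 Mu:0 Ld:1 B:1 rd:1 wr:2>
#2 ALU src=r4,r2 held:RD_PORT  <A:2 Mu:0 Ld:1 B:1 rd:1 wr:2>
#3 MEM src=r1 dispatched  <A:2 Mu:0 Ld:0 B:1 rd:0 wr:1>
#4 MUL src=r4,r4 held:FU  <A:2 Mu:0 Ld:0 B:1 rd:0 wr:1>
#5 MEM src=r5 held:FU  <A:2 Mu:0 Ld:0 B:1 rd:0 wr:1>

issued = [0, 1, 3]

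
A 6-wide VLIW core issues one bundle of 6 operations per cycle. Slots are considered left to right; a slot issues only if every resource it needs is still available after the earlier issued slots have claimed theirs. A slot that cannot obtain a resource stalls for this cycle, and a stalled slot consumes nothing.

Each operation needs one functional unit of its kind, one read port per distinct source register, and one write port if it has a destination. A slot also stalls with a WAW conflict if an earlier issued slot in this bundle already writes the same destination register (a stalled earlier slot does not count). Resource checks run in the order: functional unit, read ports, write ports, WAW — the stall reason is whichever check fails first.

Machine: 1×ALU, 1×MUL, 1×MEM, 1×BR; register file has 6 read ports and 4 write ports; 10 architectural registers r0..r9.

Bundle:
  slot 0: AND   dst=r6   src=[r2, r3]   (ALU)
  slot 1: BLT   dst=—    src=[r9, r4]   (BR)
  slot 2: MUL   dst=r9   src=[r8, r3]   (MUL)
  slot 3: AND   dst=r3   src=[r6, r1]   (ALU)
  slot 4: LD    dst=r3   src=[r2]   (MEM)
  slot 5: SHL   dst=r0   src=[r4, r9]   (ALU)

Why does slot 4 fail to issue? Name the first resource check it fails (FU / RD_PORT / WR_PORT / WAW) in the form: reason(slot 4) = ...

slot 0 (ALU): ISSUE — free A0,Mu1,Ld1,B1 rp4 wp3
slot 1 (BR): ISSUE — free A0,Mu1,Ld1,B0 rp2 wp3
slot 2 (MUL): ISSUE — free A0,Mu0,Ld1,B0 rp0 wp2
slot 3 (ALU): stall FU — free A0,Mu0,Ld1,B0 rp0 wp2
slot 4 (MEM): stall RD_PORT — free A0,Mu0,Ld1,B0 rp0 wp2
slot 5 (ALU): stall FU — free A0,Mu0,Ld1,B0 rp0 wp2

reason(slot 4) = RD_PORT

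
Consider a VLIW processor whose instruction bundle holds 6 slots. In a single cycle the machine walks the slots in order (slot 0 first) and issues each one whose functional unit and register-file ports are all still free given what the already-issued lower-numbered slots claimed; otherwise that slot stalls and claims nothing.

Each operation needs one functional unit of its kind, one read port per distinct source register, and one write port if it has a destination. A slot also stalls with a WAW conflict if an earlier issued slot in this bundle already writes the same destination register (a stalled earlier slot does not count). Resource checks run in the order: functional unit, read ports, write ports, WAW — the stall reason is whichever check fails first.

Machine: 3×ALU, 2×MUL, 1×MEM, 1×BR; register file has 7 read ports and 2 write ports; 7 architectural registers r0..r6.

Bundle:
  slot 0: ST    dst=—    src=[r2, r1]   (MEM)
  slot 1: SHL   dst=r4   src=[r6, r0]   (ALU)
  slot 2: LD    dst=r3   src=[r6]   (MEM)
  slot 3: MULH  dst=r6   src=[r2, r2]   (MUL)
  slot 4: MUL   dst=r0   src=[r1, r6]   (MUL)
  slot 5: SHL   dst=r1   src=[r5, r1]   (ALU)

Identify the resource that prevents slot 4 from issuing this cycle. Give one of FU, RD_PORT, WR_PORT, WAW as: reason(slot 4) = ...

(0) want 1×MEM +2rd +0wr — yes → AL3|MU2|ME0|BR1|rd5|wr2
(1) want 1×ALU +2rd +1wr — yes → AL2|MU2|ME0|BR1|rd3|wr1
(2) want 1×MEM +1rd +1wr — FU → AL2|MU2|ME0|BR1|rd3|wr1
(3) want 1×MUL +1rd +1wr — yes → AL2|MU1|ME0|BR1|rd2|wr0
(4) want 1×MUL +2rd +1wr — WR_PORT → AL2|MU1|ME0|BR1|rd2|wr0
(5) want 1×ALU +2rd +1wr — WR_PORT → AL2|MU1|ME0|BR1|rd2|wr0

reason(slot 4) = WR_PORT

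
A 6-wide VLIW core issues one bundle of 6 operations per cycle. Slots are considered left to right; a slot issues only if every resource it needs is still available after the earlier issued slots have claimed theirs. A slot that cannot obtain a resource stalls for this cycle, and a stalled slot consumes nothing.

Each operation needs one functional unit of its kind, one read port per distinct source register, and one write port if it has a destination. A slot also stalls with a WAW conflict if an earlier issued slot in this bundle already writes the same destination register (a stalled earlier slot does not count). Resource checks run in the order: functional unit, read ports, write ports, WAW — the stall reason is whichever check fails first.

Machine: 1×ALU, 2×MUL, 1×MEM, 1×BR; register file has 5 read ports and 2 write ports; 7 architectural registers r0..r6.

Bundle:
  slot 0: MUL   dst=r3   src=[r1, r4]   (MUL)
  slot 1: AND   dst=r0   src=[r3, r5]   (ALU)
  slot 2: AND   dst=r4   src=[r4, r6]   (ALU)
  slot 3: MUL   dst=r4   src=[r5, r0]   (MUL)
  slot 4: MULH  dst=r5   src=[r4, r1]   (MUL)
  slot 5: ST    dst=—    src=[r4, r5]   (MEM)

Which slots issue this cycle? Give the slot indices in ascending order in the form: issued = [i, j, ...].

issued = [0, 1]

slot 0 (MUL): ISSUE — free A1,Mu1,Ld1,B1 rp3 wp1
slot 1 (ALU): ISSUE — free A0,Mu1,Ld1,B1 rp1 wp0
slot 2 (ALU): stall FU — free A0,Mu1,Ld1,B1 rp1 wp0
slot 3 (MUL): stall RD_PORT — free A0,Mu1,Ld1,B1 rp1 wp0
slot 4 (MUL): stall RD_PORT — free A0,Mu1,Ld1,B1 rp1 wp0
slot 5 (MEM): stall RD_PORT — free A0,Mu1,Ld1,B1 rp1 wp0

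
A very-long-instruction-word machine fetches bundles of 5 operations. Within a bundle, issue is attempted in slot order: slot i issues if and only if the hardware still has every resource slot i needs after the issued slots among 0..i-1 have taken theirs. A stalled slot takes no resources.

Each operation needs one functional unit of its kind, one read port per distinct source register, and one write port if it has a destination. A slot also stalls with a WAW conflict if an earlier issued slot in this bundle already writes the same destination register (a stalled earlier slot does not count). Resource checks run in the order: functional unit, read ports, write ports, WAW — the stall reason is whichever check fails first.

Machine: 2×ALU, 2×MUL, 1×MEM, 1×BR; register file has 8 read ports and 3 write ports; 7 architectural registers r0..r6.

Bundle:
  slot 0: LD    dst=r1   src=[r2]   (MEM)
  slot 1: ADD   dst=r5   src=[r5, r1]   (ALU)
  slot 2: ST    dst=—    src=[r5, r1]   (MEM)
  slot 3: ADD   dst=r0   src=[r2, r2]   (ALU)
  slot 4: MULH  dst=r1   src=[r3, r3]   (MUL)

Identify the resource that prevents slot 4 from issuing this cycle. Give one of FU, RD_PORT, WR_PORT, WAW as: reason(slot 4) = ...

reason(slot 4) = WR_PORT

slot 0 (MEM): ISSUE — free A2,Mu2,Ld0,B1 rp7 wp2
slot 1 (ALU): ISSUE — free A1,Mu2,Ld0,B1 rp5 wp1
slot 2 (MEM): stall FU — free A1,Mu2,Ld0,B1 rp5 wp1
slot 3 (ALU): ISSUE — free A0,Mu2,Ld0,B1 rp4 wp0
slot 4 (MUL): stall WR_PORT — free A0,Mu2,Ld0,B1 rp4 wp0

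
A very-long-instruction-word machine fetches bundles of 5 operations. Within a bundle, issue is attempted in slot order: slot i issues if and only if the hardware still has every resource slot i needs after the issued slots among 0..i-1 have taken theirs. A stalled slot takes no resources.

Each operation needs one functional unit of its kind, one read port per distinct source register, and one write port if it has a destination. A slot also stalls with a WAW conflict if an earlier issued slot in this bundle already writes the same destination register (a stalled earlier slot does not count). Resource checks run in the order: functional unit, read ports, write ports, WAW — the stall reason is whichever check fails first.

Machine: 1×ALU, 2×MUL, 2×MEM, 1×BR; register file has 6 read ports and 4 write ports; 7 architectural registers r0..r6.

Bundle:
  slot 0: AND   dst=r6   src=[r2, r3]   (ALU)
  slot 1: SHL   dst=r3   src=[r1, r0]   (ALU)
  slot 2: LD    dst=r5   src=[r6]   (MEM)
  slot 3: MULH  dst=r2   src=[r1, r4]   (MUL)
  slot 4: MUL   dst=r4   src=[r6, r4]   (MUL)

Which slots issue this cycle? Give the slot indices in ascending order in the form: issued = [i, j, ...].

slot 0 (ALU): ISSUE — free A0,Mu2,Ld2,B1 rp4 wp3
slot 1 (ALU): stall FU — free A0,Mu2,Ld2,B1 rp4 wp3
slot 2 (MEM): ISSUE — free A0,Mu2,Ld1,B1 rp3 wp2
slot 3 (MUL): ISSUE — free A0,Mu1,Ld1,B1 rp1 wp1
slot 4 (MUL): stall RD_PORT — free A0,Mu1,Ld1,B1 rp1 wp1

issued = [0, 2, 3]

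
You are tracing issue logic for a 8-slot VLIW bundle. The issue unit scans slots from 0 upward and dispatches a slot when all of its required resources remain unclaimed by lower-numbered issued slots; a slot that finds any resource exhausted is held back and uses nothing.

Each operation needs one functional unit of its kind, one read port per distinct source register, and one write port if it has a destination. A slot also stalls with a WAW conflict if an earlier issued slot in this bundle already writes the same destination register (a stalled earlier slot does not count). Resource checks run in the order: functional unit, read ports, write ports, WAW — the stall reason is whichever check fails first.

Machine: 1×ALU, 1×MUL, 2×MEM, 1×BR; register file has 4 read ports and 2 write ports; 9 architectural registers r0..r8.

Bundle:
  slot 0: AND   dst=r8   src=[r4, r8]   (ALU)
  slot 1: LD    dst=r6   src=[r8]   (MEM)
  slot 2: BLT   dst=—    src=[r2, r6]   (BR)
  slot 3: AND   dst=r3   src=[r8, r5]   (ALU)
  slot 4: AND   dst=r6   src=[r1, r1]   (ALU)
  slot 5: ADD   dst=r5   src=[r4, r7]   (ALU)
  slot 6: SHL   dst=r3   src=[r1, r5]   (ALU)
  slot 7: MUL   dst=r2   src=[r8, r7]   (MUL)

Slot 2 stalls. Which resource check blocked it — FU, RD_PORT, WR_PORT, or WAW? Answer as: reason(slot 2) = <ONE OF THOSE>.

  0. ALU→r8 ⇒ go  {0A/1Mu/2Ld/1B | 2r 1w}
  1. MEM→r6 ⇒ go  {0A/1Mu/1Ld/1B | 1r 0w}
  2. BR ⇒ no(RD_PORT)  {0A/1Mu/1Ld/1B | 1r 0w}
  3. ALU→r3 ⇒ no(FU)  {0A/1Mu/1Ld/1B | 1r 0w}
  4. ALU→r6 ⇒ no(FU)  {0A/1Mu/1Ld/1B | 1r 0w}
  5. ALU→r5 ⇒ no(FU)  {0A/1Mu/1Ld/1B | 1r 0w}
  6. ALU→r3 ⇒ no(FU)  {0A/1Mu/1Ld/1B | 1r 0w}
  7. MUL→r2 ⇒ no(RD_PORT)  {0A/1Mu/1Ld/1B | 1r 0w}

reason(slot 2) = RD_PORT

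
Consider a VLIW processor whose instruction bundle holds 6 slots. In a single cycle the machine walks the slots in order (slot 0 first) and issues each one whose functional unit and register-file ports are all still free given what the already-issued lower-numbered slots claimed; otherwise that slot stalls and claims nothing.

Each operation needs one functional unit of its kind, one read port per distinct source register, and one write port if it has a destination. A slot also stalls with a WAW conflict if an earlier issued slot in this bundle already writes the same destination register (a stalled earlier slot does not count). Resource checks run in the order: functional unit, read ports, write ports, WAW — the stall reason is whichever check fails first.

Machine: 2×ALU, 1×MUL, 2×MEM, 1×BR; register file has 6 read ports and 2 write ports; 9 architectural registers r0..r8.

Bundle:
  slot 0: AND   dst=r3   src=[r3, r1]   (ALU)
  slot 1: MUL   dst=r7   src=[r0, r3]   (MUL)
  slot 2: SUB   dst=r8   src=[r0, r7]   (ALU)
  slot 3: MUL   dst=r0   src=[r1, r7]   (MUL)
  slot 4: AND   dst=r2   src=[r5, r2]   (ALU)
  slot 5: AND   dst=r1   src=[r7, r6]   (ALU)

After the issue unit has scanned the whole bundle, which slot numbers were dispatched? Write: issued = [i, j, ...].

(0) want 1×ALU +2rd +1wr — yes → AL1|MU1|ME2|BR1|rd4|wr1
(1) want 1×MUL +2rd +1wr — yes → AL1|MU0|ME2|BR1|rd2|wr0
(2) want 1×ALU +2rd +1wr — WR_PORT → AL1|MU0|ME2|BR1|rd2|wr0
(3) want 1×MUL +2rd +1wr — FU → AL1|MU0|ME2|BR1|rd2|wr0
(4) want 1×ALU +2rd +1wr — WR_PORT → AL1|MU0|ME2|BR1|rd2|wr0
(5) want 1×ALU +2rd +1wr — WR_PORT → AL1|MU0|ME2|BR1|rd2|wr0

issued = [0, 1]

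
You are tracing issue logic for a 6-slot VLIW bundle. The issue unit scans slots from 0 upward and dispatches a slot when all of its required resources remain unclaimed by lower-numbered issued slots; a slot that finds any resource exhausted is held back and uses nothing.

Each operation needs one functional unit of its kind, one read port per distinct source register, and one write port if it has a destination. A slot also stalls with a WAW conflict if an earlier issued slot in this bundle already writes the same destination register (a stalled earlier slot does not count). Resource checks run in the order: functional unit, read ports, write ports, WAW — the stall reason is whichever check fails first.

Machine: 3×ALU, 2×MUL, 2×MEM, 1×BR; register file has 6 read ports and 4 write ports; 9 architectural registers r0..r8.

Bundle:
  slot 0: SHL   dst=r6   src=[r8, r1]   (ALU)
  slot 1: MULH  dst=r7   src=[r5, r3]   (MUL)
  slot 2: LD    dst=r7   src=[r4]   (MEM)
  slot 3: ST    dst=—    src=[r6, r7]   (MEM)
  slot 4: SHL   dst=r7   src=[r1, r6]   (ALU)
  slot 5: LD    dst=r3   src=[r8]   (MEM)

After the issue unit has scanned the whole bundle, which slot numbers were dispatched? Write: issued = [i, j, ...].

slot 0 (ALU): ISSUE — free A2,Mu2,Ld2,B1 rp4 wp3
slot 1 (MUL): ISSUE — free A2,Mu1,Ld2,B1 rp2 wp2
slot 2 (MEM): stall WAW — free A2,Mu1,Ld2,B1 rp2 wp2
slot 3 (MEM): ISSUE — free A2,Mu1,Ld1,B1 rp0 wp2
slot 4 (ALU): stall RD_PORT — free A2,Mu1,Ld1,B1 rp0 wp2
slot 5 (MEM): stall RD_PORT — free A2,Mu1,Ld1,B1 rp0 wp2

issued = [0, 1, 3]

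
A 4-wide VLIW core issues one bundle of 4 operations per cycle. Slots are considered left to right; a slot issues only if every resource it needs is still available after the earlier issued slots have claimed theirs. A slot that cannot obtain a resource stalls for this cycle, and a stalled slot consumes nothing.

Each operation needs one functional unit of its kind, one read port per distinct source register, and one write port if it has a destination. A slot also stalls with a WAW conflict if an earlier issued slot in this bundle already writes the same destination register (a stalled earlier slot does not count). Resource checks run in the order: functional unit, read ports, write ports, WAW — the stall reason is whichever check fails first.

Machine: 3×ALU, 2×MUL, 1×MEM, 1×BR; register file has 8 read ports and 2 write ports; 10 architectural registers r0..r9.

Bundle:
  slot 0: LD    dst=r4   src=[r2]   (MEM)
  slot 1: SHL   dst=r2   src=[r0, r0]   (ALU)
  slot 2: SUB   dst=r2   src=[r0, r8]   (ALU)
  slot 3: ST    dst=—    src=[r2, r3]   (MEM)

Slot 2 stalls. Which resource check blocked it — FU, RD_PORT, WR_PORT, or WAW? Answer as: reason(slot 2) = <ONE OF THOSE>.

reason(slot 2) = WR_PORT

slot 0 (MEM): ISSUE — free A3,Mu2,Ld0,B1 rp7 wp1
slot 1 (ALU): ISSUE — free A2,Mu2,Ld0,B1 rp6 wp0
slot 2 (ALU): stall WR_PORT — free A2,Mu2,Ld0,B1 rp6 wp0
slot 3 (MEM): stall FU — free A2,Mu2,Ld0,B1 rp6 wp0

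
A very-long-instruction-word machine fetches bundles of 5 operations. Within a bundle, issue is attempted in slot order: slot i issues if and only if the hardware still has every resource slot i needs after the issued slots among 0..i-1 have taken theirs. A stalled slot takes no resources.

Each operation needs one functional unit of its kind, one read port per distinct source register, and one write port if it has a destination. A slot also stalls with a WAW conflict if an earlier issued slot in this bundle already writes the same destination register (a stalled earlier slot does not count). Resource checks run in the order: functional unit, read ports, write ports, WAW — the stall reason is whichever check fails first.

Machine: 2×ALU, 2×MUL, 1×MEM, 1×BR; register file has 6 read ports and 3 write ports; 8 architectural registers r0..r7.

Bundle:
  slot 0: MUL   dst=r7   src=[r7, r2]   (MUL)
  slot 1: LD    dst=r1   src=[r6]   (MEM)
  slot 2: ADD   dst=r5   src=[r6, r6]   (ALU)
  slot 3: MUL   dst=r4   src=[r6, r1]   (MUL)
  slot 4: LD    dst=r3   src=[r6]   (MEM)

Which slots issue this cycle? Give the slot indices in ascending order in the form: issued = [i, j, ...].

slot 0 (MUL): ISSUE — free A2,Mu1,Ld1,B1 rp4 wp2
slot 1 (MEM): ISSUE — free A2,Mu1,Ld0,B1 rp3 wp1
slot 2 (ALU): ISSUE — free A1,Mu1,Ld0,B1 rp2 wp0
slot 3 (MUL): stall WR_PORT — free A1,Mu1,Ld0,B1 rp2 wp0
slot 4 (MEM): stall FU — free A1,Mu1,Ld0,B1 rp2 wp0

issued = [0, 1, 2]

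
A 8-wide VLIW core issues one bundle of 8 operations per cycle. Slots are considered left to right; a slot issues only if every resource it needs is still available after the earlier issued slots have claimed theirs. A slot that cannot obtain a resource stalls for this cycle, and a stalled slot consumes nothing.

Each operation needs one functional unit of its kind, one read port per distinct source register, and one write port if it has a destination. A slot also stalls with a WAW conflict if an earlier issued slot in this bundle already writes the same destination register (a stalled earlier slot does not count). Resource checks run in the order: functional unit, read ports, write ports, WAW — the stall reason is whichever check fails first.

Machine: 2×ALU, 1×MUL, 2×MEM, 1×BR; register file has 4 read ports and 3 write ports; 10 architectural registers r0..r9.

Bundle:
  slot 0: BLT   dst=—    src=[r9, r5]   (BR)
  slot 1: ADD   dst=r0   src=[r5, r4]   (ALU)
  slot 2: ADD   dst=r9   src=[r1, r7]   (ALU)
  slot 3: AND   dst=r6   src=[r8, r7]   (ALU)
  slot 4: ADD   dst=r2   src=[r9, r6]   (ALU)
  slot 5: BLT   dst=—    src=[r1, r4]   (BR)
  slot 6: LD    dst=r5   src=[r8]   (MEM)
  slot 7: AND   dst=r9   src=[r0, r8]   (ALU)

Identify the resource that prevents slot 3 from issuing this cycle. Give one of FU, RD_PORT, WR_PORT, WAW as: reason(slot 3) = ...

reason(slot 3) = RD_PORT

[0] BR needs rd=2 wr=0: ok; after: ALU=2 MUL=1 MEM=2 BR=0, R=2, W=3
[1] ALU needs rd=2 wr=1: ok; after: ALU=1 MUL=1 MEM=2 BR=0, R=0, W=2
[2] ALU needs rd=2 wr=1: RD_PORT; after: ALU=1 MUL=1 MEM=2 BR=0, R=0, W=2
[3] ALU needs rd=2 wr=1: RD_PORT; after: ALU=1 MUL=1 MEM=2 BR=0, R=0, W=2
[4] ALU needs rd=2 wr=1: RD_PORT; after: ALU=1 MUL=1 MEM=2 BR=0, R=0, W=2
[5] BR needs rd=2 wr=0: FU; after: ALU=1 MUL=1 MEM=2 BR=0, R=0, W=2
[6] MEM needs rd=1 wr=1: RD_PORT; after: ALU=1 MUL=1 MEM=2 BR=0, R=0, W=2
[7] ALU needs rd=2 wr=1: RD_PORT; after: ALU=1 MUL=1 MEM=2 BR=0, R=0, W=2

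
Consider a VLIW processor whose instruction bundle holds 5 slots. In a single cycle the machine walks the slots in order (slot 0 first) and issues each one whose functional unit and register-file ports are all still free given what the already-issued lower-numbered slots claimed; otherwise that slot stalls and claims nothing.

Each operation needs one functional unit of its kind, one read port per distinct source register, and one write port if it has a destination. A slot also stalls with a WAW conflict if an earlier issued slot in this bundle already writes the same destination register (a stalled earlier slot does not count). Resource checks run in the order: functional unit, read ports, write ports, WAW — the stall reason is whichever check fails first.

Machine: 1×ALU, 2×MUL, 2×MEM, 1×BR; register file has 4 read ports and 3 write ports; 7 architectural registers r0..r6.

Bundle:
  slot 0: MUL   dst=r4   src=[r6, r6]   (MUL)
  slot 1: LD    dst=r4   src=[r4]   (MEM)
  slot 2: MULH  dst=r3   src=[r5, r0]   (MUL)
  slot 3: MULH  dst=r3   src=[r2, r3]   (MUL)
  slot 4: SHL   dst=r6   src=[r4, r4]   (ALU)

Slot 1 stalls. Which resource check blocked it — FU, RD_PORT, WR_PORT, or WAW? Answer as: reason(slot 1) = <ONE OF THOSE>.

  0. MUL→r4 ⇒ go  {1A/1Mu/2Ld/1B | 3r 2w}
  1. MEM→r4 ⇒ no(WAW)  {1A/1Mu/2Ld/1B | 3r 2w}
  2. MUL→r3 ⇒ go  {1A/0Mu/2Ld/1B | 1r 1w}
  3. MUL→r3 ⇒ no(FU)  {1A/0Mu/2Ld/1B | 1r 1w}
  4. ALU→r6 ⇒ go  {0A/0Mu/2Ld/1B | 0r 0w}

reason(slot 1) = WAW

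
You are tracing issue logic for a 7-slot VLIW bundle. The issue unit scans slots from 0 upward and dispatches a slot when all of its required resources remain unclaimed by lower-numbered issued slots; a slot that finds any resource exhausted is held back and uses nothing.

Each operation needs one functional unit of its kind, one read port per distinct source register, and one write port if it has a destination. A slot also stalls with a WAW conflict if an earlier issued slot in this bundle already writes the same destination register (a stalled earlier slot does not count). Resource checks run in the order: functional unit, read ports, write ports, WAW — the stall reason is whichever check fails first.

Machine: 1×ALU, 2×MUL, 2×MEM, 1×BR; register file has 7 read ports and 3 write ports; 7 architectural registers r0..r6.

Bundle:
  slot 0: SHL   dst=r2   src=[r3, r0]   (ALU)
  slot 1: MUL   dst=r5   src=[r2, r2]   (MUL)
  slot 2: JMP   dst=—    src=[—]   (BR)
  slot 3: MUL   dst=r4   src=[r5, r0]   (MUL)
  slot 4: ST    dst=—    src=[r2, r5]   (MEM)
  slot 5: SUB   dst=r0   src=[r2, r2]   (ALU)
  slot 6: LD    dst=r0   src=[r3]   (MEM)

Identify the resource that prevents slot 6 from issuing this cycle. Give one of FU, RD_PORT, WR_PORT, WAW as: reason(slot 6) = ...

reason(slot 6) = RD_PORT

slot 0 (ALU): ISSUE — free A0,Mu2,Ld2,B1 rp5 wp2
slot 1 (MUL): ISSUE — free A0,Mu1,Ld2,B1 rp4 wp1
slot 2 (BR): ISSUE — free A0,Mu1,Ld2,B0 rp4 wp1
slot 3 (MUL): ISSUE — free A0,Mu0,Ld2,B0 rp2 wp0
slot 4 (MEM): ISSUE — free A0,Mu0,Ld1,B0 rp0 wp0
slot 5 (ALU): stall FU — free A0,Mu0,Ld1,B0 rp0 wp0
slot 6 (MEM): stall RD_PORT — free A0,Mu0,Ld1,B0 rp0 wp0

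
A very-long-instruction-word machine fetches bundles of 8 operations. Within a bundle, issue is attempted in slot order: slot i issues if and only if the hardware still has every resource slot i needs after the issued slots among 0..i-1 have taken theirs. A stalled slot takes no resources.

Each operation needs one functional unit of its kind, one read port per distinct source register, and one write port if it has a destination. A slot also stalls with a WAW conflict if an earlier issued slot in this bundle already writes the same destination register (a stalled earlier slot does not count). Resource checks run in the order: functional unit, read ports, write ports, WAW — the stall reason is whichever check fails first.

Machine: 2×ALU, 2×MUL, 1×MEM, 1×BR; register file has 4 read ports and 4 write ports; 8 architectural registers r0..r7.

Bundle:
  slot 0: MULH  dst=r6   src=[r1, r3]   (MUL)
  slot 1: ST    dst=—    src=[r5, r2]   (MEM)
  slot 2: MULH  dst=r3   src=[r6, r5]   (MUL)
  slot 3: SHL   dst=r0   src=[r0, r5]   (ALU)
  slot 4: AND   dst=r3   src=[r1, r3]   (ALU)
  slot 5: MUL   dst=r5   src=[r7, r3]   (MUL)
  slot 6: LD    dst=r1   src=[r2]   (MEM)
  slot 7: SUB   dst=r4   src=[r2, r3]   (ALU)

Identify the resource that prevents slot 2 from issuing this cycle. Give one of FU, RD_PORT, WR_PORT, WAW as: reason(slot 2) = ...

reason(slot 2) = RD_PORT

#0 MUL src=r1,r3 dispatched  <A:2 Mu:1 Ld:1 B:1 rd:2 wr:3>
#1 MEM src=r5,r2 dispatched  <A:2 Mu:1 Ld:0 B:1 rd:0 wr:3>
#2 MUL src=r6,r5 held:RD_PORT  <A:2 Mu:1 Ld:0 B:1 rd:0 wr:3>
#3 ALU src=r0,r5 held:RD_PORT  <A:2 Mu:1 Ld:0 B:1 rd:0 wr:3>
#4 ALU src=r1,r3 held:RD_PORT  <A:2 Mu:1 Ld:0 B:1 rd:0 wr:3>
#5 MUL src=r7,r3 held:RD_PORT  <A:2 Mu:1 Ld:0 B:1 rd:0 wr:3>
#6 MEM src=r2 held:FU  <A:2 Mu:1 Ld:0 B:1 rd:0 wr:3>
#7 ALU src=r2,r3 held:RD_PORT  <A:2 Mu:1 Ld:0 B:1 rd:0 wr:3>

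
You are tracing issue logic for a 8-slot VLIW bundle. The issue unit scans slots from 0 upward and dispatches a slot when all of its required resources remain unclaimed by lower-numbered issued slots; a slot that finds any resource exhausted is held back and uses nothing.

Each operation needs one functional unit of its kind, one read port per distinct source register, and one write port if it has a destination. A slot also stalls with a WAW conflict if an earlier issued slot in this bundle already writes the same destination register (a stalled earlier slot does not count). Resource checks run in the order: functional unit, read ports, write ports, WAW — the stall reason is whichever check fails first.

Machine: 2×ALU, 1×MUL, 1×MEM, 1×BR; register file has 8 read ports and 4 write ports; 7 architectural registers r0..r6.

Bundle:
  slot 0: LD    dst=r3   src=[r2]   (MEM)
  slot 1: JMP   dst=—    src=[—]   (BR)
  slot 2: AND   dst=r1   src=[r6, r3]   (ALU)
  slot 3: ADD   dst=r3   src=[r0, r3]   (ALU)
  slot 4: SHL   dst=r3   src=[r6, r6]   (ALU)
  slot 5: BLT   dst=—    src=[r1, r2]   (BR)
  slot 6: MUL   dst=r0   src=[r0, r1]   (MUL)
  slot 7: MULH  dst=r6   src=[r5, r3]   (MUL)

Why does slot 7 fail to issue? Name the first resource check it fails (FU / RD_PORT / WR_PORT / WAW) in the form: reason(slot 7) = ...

(0) want 1×MEM +1rd +1wr — yes → AL2|MU1|ME0|BR1|rd7|wr3
(1) want 1×BR +0rd +0wr — yes → AL2|MU1|ME0|BR0|rd7|wr3
(2) want 1×ALU +2rd +1wr — yes → AL1|MU1|ME0|BR0|rd5|wr2
(3) want 1×ALU +2rd +1wr — WAW → AL1|MU1|ME0|BR0|rd5|wr2
(4) want 1×ALU +1rd +1wr — WAW → AL1|MU1|ME0|BR0|rd5|wr2
(5) want 1×BR +2rd +0wr — FU → AL1|MU1|ME0|BR0|rd5|wr2
(6) want 1×MUL +2rd +1wr — yes → AL1|MU0|ME0|BR0|rd3|wr1
(7) want 1×MUL +2rd +1wr — FU → AL1|MU0|ME0|BR0|rd3|wr1

reason(slot 7) = FU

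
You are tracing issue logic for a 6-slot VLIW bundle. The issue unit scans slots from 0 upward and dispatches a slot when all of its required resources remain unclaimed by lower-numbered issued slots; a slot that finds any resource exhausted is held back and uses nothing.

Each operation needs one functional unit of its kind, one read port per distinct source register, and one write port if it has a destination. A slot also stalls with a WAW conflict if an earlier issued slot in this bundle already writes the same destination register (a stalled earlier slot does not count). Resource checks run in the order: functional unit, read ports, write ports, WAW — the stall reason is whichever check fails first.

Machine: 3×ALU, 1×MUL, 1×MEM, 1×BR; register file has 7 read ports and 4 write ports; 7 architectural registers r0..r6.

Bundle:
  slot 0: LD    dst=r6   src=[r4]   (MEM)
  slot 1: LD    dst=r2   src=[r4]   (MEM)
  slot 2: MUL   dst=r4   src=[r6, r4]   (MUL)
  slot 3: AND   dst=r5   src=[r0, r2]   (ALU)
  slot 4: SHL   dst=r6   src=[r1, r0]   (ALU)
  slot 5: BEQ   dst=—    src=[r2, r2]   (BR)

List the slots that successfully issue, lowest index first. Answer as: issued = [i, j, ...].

issued = [0, 2, 3, 5]

[0] MEM needs rd=1 wr=1: ok; after: ALU=3 MUL=1 MEM=0 BR=1, R=6, W=3
[1] MEM needs rd=1 wr=1: FU; after: ALU=3 MUL=1 MEM=0 BR=1, R=6, W=3
[2] MUL needs rd=2 wr=1: ok; after: ALU=3 MUL=0 MEM=0 BR=1, R=4, W=2
[3] ALU needs rd=2 wr=1: ok; after: ALU=2 MUL=0 MEM=0 BR=1, R=2, W=1
[4] ALU needs rd=2 wr=1: WAW; after: ALU=2 MUL=0 MEM=0 BR=1, R=2, W=1
[5] BR needs rd=1 wr=0: ok; after: ALU=2 MUL=0 MEM=0 BR=0, R=1, W=1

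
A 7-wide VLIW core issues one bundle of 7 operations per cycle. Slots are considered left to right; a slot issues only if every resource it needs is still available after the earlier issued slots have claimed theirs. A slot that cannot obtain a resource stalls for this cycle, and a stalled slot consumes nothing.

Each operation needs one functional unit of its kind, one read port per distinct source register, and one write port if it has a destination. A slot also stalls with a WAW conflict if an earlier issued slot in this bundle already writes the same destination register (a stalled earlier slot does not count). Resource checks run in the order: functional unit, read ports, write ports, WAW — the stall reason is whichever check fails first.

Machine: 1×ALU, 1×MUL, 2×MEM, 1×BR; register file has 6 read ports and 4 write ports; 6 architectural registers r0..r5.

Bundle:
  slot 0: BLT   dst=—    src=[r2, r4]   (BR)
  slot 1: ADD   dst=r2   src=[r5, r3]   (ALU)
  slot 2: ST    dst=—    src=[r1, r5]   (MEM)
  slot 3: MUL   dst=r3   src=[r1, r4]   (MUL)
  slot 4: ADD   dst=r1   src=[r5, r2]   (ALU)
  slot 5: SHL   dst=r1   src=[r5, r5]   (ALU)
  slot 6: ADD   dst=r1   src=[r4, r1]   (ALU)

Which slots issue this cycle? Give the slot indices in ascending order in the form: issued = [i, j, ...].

[0] BR needs rd=2 wr=0: ok; after: ALU=1 MUL=1 MEM=2 BR=0, R=4, W=4
[1] ALU needs rd=2 wr=1: ok; after: ALU=0 MUL=1 MEM=2 BR=0, R=2, W=3
[2] MEM needs rd=2 wr=0: ok; after: ALU=0 MUL=1 MEM=1 BR=0, R=0, W=3
[3] MUL needs rd=2 wr=1: RD_PORT; after: ALU=0 MUL=1 MEM=1 BR=0, R=0, W=3
[4] ALU needs rd=2 wr=1: FU; after: ALU=0 MUL=1 MEM=1 BR=0, R=0, W=3
[5] ALU needs rd=1 wr=1: FU; after: ALU=0 MUL=1 MEM=1 BR=0, R=0, W=3
[6] ALU needs rd=2 wr=1: FU; after: ALU=0 MUL=1 MEM=1 BR=0, R=0, W=3

issued = [0, 1, 2]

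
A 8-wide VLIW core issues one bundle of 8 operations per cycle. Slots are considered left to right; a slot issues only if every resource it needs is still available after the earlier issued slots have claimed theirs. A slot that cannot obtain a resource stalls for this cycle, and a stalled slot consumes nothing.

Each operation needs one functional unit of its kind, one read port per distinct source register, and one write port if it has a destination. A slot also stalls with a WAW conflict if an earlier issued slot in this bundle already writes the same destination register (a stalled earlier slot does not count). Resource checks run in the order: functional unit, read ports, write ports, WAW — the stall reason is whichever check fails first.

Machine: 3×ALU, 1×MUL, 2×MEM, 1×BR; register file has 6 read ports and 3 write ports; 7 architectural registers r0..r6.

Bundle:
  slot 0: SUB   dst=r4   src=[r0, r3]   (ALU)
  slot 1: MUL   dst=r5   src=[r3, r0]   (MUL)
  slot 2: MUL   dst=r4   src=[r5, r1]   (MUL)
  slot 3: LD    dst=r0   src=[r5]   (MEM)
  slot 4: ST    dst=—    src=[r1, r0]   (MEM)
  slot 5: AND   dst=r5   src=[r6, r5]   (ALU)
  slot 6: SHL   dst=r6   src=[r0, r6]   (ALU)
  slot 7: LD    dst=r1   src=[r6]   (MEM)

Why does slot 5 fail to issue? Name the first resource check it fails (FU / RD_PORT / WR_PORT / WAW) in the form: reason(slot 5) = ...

(0) want 1×ALU +2rd +1wr — yes → AL2|MU1|ME2|BR1|rd4|wr2
(1) want 1×MUL +2rd +1wr — yes → AL2|MU0|ME2|BR1|rd2|wr1
(2) want 1×MUL +2rd +1wr — FU → AL2|MU0|ME2|BR1|rd2|wr1
(3) want 1×MEM +1rd +1wr — yes → AL2|MU0|ME1|BR1|rd1|wr0
(4) want 1×MEM +2rd +0wr — RD_PORT → AL2|MU0|ME1|BR1|rd1|wr0
(5) want 1×ALU +2rd +1wr — RD_PORT → AL2|MU0|ME1|BR1|rd1|wr0
(6) want 1×ALU +2rd +1wr — RD_PORT → AL2|MU0|ME1|BR1|rd1|wr0
(7) want 1×MEM +1rd +1wr — WR_PORT → AL2|MU0|ME1|BR1|rd1|wr0

reason(slot 5) = RD_PORT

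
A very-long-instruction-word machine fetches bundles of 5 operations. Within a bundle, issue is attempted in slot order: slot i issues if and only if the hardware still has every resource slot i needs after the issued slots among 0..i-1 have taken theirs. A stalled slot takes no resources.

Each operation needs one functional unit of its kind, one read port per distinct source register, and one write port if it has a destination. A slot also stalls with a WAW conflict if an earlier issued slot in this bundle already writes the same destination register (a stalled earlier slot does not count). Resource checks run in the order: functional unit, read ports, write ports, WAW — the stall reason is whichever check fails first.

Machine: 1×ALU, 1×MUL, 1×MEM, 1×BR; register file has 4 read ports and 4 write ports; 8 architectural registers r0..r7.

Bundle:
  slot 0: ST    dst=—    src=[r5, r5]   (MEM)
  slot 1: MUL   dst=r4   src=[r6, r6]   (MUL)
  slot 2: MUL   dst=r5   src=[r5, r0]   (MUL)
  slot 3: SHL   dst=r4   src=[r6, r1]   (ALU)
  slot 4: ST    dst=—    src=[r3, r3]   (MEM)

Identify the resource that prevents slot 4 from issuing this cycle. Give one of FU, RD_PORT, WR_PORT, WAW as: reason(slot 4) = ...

reason(slot 4) = FU

#0 MEM src=r5,r5 dispatched  <A:1 Mu:1 Ld:0 B:1 rd:3 wr:4>
#1 MUL src=r6,r6 dispatched  <A:1 Mu:0 Ld:0 B:1 rd:2 wr:3>
#2 MUL src=r5,r0 held:FU  <A:1 Mu:0 Ld:0 B:1 rd:2 wr:3>
#3 ALU src=r6,r1 held:WAW  <A:1 Mu:0 Ld:0 B:1 rd:2 wr:3>
#4 MEM src=r3,r3 held:FU  <A:1 Mu:0 Ld:0 B:1 rd:2 wr:3>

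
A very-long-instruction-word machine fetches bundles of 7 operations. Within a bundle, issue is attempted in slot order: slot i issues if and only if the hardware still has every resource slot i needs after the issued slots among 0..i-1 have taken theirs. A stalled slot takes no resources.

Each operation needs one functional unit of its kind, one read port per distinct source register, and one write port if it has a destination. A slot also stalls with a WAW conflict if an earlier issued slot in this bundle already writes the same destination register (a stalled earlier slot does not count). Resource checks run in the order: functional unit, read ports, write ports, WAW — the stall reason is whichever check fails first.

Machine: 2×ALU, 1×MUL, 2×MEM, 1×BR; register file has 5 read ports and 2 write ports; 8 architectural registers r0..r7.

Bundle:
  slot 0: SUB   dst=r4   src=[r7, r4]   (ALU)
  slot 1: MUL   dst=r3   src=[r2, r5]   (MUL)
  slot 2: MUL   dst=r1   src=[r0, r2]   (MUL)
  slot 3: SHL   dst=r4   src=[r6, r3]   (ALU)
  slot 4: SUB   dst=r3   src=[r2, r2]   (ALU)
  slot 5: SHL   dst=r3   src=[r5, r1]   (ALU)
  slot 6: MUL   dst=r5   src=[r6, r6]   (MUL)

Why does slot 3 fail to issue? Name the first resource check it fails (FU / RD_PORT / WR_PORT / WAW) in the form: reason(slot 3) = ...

reason(slot 3) = RD_PORT

  0. ALU→r4 ⇒ go  {1A/1Mu/2Ld/1B | 3r 1w}
  1. MUL→r3 ⇒ go  {1A/0Mu/2Ld/1B | 1r 0w}
  2. MUL→r1 ⇒ no(FU)  {1A/0Mu/2Ld/1B | 1r 0w}
  3. ALU→r4 ⇒ no(RD_PORT)  {1A/0Mu/2Ld/1B | 1r 0w}
  4. ALU→r3 ⇒ no(WR_PORT)  {1A/0Mu/2Ld/1B | 1r 0w}
  5. ALU→r3 ⇒ no(RD_PORT)  {1A/0Mu/2Ld/1B | 1r 0w}
  6. MUL→r5 ⇒ no(FU)  {1A/0Mu/2Ld/1B | 1r 0w}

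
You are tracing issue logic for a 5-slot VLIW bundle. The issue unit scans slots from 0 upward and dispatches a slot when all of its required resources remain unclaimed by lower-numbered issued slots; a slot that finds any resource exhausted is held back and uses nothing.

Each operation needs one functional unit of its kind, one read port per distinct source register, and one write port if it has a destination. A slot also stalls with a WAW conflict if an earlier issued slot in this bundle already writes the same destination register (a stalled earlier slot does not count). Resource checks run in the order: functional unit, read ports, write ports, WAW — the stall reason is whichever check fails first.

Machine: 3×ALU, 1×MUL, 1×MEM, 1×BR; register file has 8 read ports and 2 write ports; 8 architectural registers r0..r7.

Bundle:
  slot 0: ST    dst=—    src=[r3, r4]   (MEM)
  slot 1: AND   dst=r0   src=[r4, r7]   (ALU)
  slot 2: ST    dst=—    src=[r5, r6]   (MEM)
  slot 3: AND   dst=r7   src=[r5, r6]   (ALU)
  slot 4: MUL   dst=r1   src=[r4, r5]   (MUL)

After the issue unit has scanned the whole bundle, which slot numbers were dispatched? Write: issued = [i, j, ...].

issued = [0, 1, 3]

[0] MEM needs rd=2 wr=0: ok; after: ALU=3 MUL=1 MEM=0 BR=1, R=6, W=2
[1] ALU needs rd=2 wr=1: ok; after: ALU=2 MUL=1 MEM=0 BR=1, R=4, W=1
[2] MEM needs rd=2 wr=0: FU; after: ALU=2 MUL=1 MEM=0 BR=1, R=4, W=1
[3] ALU needs rd=2 wr=1: ok; after: ALU=1 MUL=1 MEM=0 BR=1, R=2, W=0
[4] MUL needs rd=2 wr=1: WR_PORT; after: ALU=1 MUL=1 MEM=0 BR=1, R=2, W=0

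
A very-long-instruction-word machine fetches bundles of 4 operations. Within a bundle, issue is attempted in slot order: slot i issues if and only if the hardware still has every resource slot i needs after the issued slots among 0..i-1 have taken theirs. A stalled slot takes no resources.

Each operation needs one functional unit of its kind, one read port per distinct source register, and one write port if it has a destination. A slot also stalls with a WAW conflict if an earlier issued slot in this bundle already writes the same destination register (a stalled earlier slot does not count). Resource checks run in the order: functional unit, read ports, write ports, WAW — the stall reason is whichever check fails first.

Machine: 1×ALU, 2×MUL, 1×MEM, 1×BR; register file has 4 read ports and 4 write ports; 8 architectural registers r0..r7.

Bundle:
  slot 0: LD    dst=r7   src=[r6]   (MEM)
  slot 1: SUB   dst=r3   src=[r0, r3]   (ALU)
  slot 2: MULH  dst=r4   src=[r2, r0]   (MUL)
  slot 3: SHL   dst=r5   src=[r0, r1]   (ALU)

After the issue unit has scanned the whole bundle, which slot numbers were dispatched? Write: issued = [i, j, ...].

issued = [0, 1]

[0] MEM needs rd=1 wr=1: ok; after: ALU=1 MUL=2 MEM=0 BR=1, R=3, W=3
[1] ALU needs rd=2 wr=1: ok; after: ALU=0 MUL=2 MEM=0 BR=1, R=1, W=2
[2] MUL needs rd=2 wr=1: RD_PORT; after: ALU=0 MUL=2 MEM=0 BR=1, R=1, W=2
[3] ALU needs rd=2 wr=1: FU; after: ALU=0 MUL=2 MEM=0 BR=1, R=1, W=2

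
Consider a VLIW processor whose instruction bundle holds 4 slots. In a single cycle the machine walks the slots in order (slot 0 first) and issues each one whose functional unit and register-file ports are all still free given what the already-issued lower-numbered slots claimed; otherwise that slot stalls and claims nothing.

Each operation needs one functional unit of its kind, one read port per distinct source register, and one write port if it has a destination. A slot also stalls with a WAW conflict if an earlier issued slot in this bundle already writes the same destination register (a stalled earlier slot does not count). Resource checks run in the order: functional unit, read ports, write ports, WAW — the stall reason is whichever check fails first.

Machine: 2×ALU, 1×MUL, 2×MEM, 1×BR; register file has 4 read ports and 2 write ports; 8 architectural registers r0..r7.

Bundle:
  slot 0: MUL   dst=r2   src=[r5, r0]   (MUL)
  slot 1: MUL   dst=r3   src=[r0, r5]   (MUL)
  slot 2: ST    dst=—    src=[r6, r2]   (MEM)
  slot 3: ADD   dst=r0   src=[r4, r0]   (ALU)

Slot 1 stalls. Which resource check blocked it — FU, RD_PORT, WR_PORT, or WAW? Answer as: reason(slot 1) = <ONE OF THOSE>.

reason(slot 1) = FU

#0 MUL src=r5,r0 dispatched  <A:2 Mu:0 Ld:2 B:1 rd:2 wr:1>
#1 MUL src=r0,r5 held:FU  <A:2 Mu:0 Ld:2 B:1 rd:2 wr:1>
#2 MEM src=r6,r2 dispatched  <A:2 Mu:0 Ld:1 B:1 rd:0 wr:1>
#3 ALU src=r4,r0 held:RD_PORT  <A:2 Mu:0 Ld:1 B:1 rd:0 wr:1>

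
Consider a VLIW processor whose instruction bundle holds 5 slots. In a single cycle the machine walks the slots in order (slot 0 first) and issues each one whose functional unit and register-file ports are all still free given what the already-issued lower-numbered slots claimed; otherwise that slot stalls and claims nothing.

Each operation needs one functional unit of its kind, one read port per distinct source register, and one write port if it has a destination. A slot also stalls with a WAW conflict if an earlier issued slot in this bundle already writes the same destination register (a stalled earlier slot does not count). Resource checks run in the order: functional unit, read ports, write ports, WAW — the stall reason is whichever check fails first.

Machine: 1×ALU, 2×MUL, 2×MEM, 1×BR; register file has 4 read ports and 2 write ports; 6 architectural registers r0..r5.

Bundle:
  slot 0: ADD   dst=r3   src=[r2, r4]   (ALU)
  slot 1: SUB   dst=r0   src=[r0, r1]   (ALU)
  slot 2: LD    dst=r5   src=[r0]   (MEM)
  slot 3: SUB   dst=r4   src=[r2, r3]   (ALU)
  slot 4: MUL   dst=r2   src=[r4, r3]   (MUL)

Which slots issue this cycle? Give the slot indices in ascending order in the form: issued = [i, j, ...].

#0 ALU src=r2,r4 dispatched  <A:0 Mu:2 Ld:2 B:1 rd:2 wr:1>
#1 ALU src=r0,r1 held:FU  <A:0 Mu:2 Ld:2 B:1 rd:2 wr:1>
#2 MEM src=r0 dispatched  <A:0 Mu:2 Ld:1 B:1 rd:1 wr:0>
#3 ALU src=r2,r3 held:FU  <A:0 Mu:2 Ld:1 B:1 rd:1 wr:0>
#4 MUL src=r4,r3 held:RD_PORT  <A:0 Mu:2 Ld:1 B:1 rd:1 wr:0>

issued = [0, 2]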